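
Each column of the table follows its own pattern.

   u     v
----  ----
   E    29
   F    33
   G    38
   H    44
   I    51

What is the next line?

J  59

Column u — letters move forward 1 place in the alphabet: E, F, G, H, I → J.
Column v: differences are 4, 5, 6, … (increasing by 1 each time), so 29, 33, 38, 44, 51 → 59.
Combining the parts gives J  59.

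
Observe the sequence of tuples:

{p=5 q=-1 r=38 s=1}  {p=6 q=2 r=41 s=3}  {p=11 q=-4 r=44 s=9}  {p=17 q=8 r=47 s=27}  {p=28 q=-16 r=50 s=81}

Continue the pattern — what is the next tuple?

For the p, each term is the sum of the two before it: 5, 6, 11, 17, 28 → 45.
Q: -1, 2, -4, 8, -16 → 32 (×(-2) each step).
R: +3 each step, so 38, 41, 44, 47, 50 → 53.
S goes 1, 3, 9, 27, 81 → 243 (×3 each step).
So the next tuple is {p=45 q=32 r=53 s=243}.

{p=45 q=32 r=53 s=243}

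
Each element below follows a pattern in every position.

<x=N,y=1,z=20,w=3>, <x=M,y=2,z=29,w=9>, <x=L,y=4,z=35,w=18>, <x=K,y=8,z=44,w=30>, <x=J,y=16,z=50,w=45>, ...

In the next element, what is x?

X — letters move back 1 place in the alphabet: N, M, L, K, J → I.

I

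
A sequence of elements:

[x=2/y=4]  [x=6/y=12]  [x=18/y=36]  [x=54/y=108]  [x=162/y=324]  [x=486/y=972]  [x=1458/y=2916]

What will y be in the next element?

8748

For the x, ×3 each step: 2, 6, 18, 54, 162, 486, 1458 → 4374.
Y: always 2 × the x, so 4, 12, 36, 108, 324, 972, 2916 → 8748.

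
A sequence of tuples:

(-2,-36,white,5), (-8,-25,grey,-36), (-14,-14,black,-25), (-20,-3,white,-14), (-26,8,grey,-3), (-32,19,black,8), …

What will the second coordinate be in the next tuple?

30

For the first coordinate, −6 each step: -2, -8, -14, -20, -26, -32 → -38.
Second coordinate goes -36, -25, -14, -3, 8, 19 → 30 (+11 each step).
For the shade, repeats white → grey → black: white, grey, black, white, grey, black → white.
Fourth coordinate: 5, -36, -25, -14, -3, 8 → 19 (always the previous value of the second coordinate).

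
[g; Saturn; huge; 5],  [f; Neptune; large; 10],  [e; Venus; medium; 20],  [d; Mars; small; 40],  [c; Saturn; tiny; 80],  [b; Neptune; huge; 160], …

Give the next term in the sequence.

[a; Venus; large; 320]

Letter — letters move back 1 place in the alphabet: g, f, e, d, c, b → a.
For the planet, repeats Saturn → Neptune → Venus → Mars: Saturn, Neptune, Venus, Mars, Saturn, Neptune → Venus.
Size: repeats huge → large → medium → small → tiny, so huge, large, medium, small, tiny, huge → large.
Fourth value: ×2 each step; 5, 10, 20, 40, 80, 160 → 320.
So the next term is [a; Venus; large; 320].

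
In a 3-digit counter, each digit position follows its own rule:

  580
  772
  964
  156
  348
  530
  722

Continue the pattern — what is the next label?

First digit — +2 each step, mod 10: 5, 7, 9, 1, 3, 5, 7 → 9.
Second digit: −1 each step, mod 10; 8, 7, 6, 5, 4, 3, 2 → 1.
For the third digit, +2 each step, mod 10: 0, 2, 4, 6, 8, 0, 2 → 4.
So the next label is 914.

914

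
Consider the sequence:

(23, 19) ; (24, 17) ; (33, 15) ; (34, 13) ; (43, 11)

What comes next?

First value — alternating steps +1, +9, +1, +9, …: 23, 24, 33, 34, 43 → 44.
Second value: −2 each step, so 19, 17, 15, 13, 11 → 9.
Combining the parts gives (44, 9).

(44, 9)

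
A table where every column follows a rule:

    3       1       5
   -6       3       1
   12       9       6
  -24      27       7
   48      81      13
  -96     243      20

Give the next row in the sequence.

192  729  33

For the first component, ×(-2) each step: 3, -6, 12, -24, 48, -96 → 192.
Second component: ×3 each step; 1, 3, 9, 27, 81, 243 → 729.
Third component: each term is the sum of the two before it; 5, 1, 6, 7, 13, 20 → 33.
So the next row is 192  729  33.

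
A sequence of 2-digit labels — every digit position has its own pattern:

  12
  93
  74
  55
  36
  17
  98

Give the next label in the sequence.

79

First digit: −2 each step, mod 10, so 1, 9, 7, 5, 3, 1, 9 → 7.
For the second digit, +1 each step, mod 10: 2, 3, 4, 5, 6, 7, 8 → 9.
Combining the parts gives 79.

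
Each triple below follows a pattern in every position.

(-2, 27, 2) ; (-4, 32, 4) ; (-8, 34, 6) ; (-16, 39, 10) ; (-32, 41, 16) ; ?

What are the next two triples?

(-64, 46, 26), (-128, 48, 42)

First slot: ×2 each step, so -2, -4, -8, -16, -32 → -64 → -128.
Second slot goes 27, 32, 34, 39, 41 → 46 → 48 (alternating steps +5, +2, +5, +2, …).
Third slot: 2, 4, 6, 10, 16 → 26 → 42 (each term is the sum of the two before it).
Putting the parts together: (-64, 46, 26) and then (-128, 48, 42).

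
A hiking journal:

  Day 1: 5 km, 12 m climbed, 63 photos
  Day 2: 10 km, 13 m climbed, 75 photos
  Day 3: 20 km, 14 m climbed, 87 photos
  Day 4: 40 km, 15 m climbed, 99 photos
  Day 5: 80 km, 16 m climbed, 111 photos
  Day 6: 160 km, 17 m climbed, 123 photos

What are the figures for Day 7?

Km: ×2 each step; 5, 10, 20, 40, 80, 160 → 320.
M climbed — +1 each step: 12, 13, 14, 15, 16, 17 → 18.
Photos: +12 each step; 63, 75, 87, 99, 111, 123 → 135.
So the next record is 320 km, 18 m climbed, 135 photos.

320 km, 18 m climbed, 135 photos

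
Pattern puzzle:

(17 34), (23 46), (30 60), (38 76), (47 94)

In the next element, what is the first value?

57

First value: differences are 6, 7, 8, … (increasing by 1 each time), so 17, 23, 30, 38, 47 → 57.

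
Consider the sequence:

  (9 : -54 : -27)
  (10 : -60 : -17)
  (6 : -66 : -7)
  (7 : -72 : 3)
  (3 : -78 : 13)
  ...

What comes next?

First coordinate: 9, 10, 6, 7, 3 → 4 (alternating steps +1, −4, +1, −4, …).
Second coordinate — −6 each step: -54, -60, -66, -72, -78 → -84.
Third coordinate goes -27, -17, -7, 3, 13 → 23 (+10 each step).
So the next triple is (4 : -84 : 23).

(4 : -84 : 23)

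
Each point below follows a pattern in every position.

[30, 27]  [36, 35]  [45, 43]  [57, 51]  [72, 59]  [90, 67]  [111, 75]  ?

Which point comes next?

First part: 30, 36, 45, 57, 72, 90, 111 → 135 (differences are 6, 9, 12, … (increasing by 3 each time)).
Second part: +8 each step, so 27, 35, 43, 51, 59, 67, 75 → 83.
So the next point is [135, 83].

[135, 83]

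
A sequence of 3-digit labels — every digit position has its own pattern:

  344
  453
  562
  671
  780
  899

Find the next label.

908

First digit: +1 each step, mod 10; 3, 4, 5, 6, 7, 8 → 9.
Second digit: +1 each step, mod 10, so 4, 5, 6, 7, 8, 9 → 0.
Third digit: 4, 3, 2, 1, 0, 9 → 8 (−1 each step, mod 10).
Putting it together: 908.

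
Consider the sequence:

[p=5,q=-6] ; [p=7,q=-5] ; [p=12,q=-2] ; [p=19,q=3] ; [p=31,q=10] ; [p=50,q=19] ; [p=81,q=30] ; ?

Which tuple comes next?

[p=131,q=43]

P goes 5, 7, 12, 19, 31, 50, 81 → 131 (each term is the sum of the two before it).
Q goes -6, -5, -2, 3, 10, 19, 30 → 43 (differences are 1, 3, 5, … (increasing by 2 each time)).
So the next tuple is [p=131,q=43].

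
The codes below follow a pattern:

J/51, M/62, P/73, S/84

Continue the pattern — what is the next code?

For the letter, letters move forward 3 places in the alphabet: J, M, P, S → V.
Second component: 51, 62, 73, 84 → 95 (+11 each step).
Putting it together: V/95.

V/95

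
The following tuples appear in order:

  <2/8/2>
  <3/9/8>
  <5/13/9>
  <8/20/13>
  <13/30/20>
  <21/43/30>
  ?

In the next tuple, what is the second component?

59

Second component — differences are 1, 4, 7, … (increasing by 3 each time): 8, 9, 13, 20, 30, 43 → 59.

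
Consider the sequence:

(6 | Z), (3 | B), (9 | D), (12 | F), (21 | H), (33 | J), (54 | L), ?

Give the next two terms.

First entry goes 6, 3, 9, 12, 21, 33, 54 → 87 → 141 (each term is the sum of the two before it).
Letter: letters move forward 2 places in the alphabet, wrapping Z→A; Z, B, D, F, H, J, L → N → P.
Putting the parts together: (87 | N) and then (141 | P).

(87 | N), (141 | P)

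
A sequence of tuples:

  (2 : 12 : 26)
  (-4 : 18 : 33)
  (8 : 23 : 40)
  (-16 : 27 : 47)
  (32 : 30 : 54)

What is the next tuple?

First part: 2, -4, 8, -16, 32 → -64 (×(-2) each step).
Second part goes 12, 18, 23, 27, 30 → 32 (differences are 6, 5, 4, … (decreasing by 1 each time)).
Third part — +7 each step: 26, 33, 40, 47, 54 → 61.
Combining the parts gives (-64 : 32 : 61).

(-64 : 32 : 61)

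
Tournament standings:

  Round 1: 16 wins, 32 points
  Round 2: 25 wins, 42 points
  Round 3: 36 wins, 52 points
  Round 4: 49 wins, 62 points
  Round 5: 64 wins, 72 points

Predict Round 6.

81 wins, 82 points

Wins — perfect squares: 4², 5², 6², …: 16, 25, 36, 49, 64 → 81.
Points: +10 each step, so 32, 42, 52, 62, 72 → 82.
Combining the parts gives 81 wins, 82 points.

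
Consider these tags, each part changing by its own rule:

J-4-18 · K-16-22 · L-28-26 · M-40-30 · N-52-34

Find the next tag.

O-64-38

Letter: letters move forward 1 place in the alphabet, so J, K, L, M, N → O.
Second component: +12 each step, so 4, 16, 28, 40, 52 → 64.
Third component: +4 each step; 18, 22, 26, 30, 34 → 38.
So the next tag is O-64-38.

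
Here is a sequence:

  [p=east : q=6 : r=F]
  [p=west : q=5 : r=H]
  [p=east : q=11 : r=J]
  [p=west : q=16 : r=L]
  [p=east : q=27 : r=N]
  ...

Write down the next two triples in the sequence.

P: east, west, east, west, east → west → east (alternates east ↔ west).
For the q, each term is the sum of the two before it: 6, 5, 11, 16, 27 → 43 → 70.
R: letters move forward 2 places in the alphabet, so F, H, J, L, N → P → R.
So the next two triples are [p=west : q=43 : r=P] and [p=east : q=70 : r=R].

[p=west : q=43 : r=P], [p=east : q=70 : r=R]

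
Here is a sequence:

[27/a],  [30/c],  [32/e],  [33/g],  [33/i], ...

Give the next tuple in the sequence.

[32/k]

First component — differences are 3, 2, 1, … (decreasing by 1 each time): 27, 30, 32, 33, 33 → 32.
Letter: a, c, e, g, i → k (letters move forward 2 places in the alphabet).
Combining the parts gives [32/k].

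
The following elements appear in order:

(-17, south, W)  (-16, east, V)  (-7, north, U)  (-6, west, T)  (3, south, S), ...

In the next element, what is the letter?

First component: alternating steps +1, +9, +1, +9, …; -17, -16, -7, -6, 3 → 4.
Direction — repeats south → east → north → west: south, east, north, west, south → east.
Letter: W, V, U, T, S → R (letters move back 1 place in the alphabet).

R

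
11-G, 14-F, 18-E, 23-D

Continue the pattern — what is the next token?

29-C

First component: 11, 14, 18, 23 → 29 (differences are 3, 4, 5, … (increasing by 1 each time)).
Letter: letters move back 1 place in the alphabet, so G, F, E, D → C.
Combining the parts gives 29-C.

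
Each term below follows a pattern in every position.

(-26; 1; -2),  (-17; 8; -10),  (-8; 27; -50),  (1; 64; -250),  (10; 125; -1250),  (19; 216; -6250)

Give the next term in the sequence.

First part: +9 each step; -26, -17, -8, 1, 10, 19 → 28.
Second part: perfect cubes: 1³, 2³, 3³, …, so 1, 8, 27, 64, 125, 216 → 343.
Third part: ×5 each step, so -2, -10, -50, -250, -1250, -6250 → -31250.
Putting it together: (28; 343; -31250).

(28; 343; -31250)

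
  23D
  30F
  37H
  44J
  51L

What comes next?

58N

For the first component, +7 each step: 23, 30, 37, 44, 51 → 58.
Letter goes D, F, H, J, L → N (letters move forward 2 places in the alphabet).
Putting it together: 58N.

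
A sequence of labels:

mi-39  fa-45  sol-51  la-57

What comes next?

ti-63

Note: runs through the solfège scale do→ti; mi, fa, sol, la → ti.
Second component: 39, 45, 51, 57 → 63 (+6 each step).
Combining the parts gives ti-63.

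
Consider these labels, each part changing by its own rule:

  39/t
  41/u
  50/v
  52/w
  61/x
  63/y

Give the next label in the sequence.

For the first component, alternating steps +2, +9, +2, +9, …: 39, 41, 50, 52, 61, 63 → 72.
Letter: letters move forward 1 place in the alphabet; t, u, v, w, x, y → z.
Putting it together: 72/z.

72/z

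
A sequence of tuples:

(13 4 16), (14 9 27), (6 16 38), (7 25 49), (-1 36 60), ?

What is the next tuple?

First part: 13, 14, 6, 7, -1 → 0 (alternating steps +1, −8, +1, −8, …).
Second part: perfect squares: 2², 3², 4², …; 4, 9, 16, 25, 36 → 49.
Third part: +11 each step; 16, 27, 38, 49, 60 → 71.
Putting it together: (0 49 71).

(0 49 71)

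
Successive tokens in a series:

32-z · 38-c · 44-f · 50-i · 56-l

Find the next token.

First component goes 32, 38, 44, 50, 56 → 62 (+6 each step).
Letter: letters move forward 3 places in the alphabet, wrapping Z→A; z, c, f, i, l → o.
Combining the parts gives 62-o.

62-o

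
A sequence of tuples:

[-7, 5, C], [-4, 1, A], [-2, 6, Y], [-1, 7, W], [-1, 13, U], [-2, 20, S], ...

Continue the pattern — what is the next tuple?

[-4, 33, Q]

First coordinate: differences are 3, 2, 1, … (decreasing by 1 each time); -7, -4, -2, -1, -1, -2 → -4.
Second coordinate: each term is the sum of the two before it; 5, 1, 6, 7, 13, 20 → 33.
For the letter, letters move back 2 places in the alphabet, wrapping A→Z: C, A, Y, W, U, S → Q.
So the next tuple is [-4, 33, Q].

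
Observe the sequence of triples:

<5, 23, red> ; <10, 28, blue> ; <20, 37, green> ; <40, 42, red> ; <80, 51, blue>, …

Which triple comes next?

For the first entry, ×2 each step: 5, 10, 20, 40, 80 → 160.
Second entry goes 23, 28, 37, 42, 51 → 56 (alternating steps +5, +9, +5, +9, …).
For the colour, repeats red → blue → green: red, blue, green, red, blue → green.
So the next triple is <160, 56, green>.

<160, 56, green>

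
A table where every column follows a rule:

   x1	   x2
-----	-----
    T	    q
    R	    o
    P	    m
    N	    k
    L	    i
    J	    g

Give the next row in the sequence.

Column x1: letters move back 2 places in the alphabet; T, R, P, N, L, J → H.
For the column x2, letters move back 2 places in the alphabet: q, o, m, k, i, g → e.
So the next row is H  e.

H  e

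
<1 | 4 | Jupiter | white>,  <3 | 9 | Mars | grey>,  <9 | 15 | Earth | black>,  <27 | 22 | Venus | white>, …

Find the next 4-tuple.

First value: 1, 3, 9, 27 → 81 (×3 each step).
Second value — differences are 5, 6, 7, … (increasing by 1 each time): 4, 9, 15, 22 → 30.
Planet: Jupiter, Mars, Earth, Venus → Mercury (runs backward through the planets Mercury→Neptune).
For the shade, repeats white → grey → black: white, grey, black, white → grey.
Combining the parts gives <81 | 30 | Mercury | grey>.

<81 | 30 | Mercury | grey>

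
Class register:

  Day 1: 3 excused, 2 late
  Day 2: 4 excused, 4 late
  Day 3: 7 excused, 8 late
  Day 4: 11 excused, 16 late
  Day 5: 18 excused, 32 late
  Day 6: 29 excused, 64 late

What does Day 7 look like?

47 excused, 128 late

Excused — each term is the sum of the two before it: 3, 4, 7, 11, 18, 29 → 47.
Late: 2, 4, 8, 16, 32, 64 → 128 (×2 each step).
Combining the parts gives 47 excused, 128 late.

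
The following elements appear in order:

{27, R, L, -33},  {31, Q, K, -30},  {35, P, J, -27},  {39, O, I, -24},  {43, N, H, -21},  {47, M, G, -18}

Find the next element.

First value goes 27, 31, 35, 39, 43, 47 → 51 (+4 each step).
First letter — letters move back 1 place in the alphabet: R, Q, P, O, N, M → L.
For the second letter, letters move back 1 place in the alphabet: L, K, J, I, H, G → F.
For the fourth value, +3 each step: -33, -30, -27, -24, -21, -18 → -15.
Combining the parts gives {51, L, F, -15}.

{51, L, F, -15}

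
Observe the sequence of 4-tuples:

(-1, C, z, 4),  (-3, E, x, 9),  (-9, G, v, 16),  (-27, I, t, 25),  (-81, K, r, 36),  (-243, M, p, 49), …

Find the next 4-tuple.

(-729, O, n, 64)

First value: ×3 each step, so -1, -3, -9, -27, -81, -243 → -729.
First letter: letters move forward 2 places in the alphabet; C, E, G, I, K, M → O.
Second letter: letters move back 2 places in the alphabet; z, x, v, t, r, p → n.
Fourth value — perfect squares: 2², 3², 4², …: 4, 9, 16, 25, 36, 49 → 64.
Putting it together: (-729, O, n, 64).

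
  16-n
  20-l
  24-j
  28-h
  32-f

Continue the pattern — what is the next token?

36-d

First component — +4 each step: 16, 20, 24, 28, 32 → 36.
Letter: letters move back 2 places in the alphabet; n, l, j, h, f → d.
Putting it together: 36-d.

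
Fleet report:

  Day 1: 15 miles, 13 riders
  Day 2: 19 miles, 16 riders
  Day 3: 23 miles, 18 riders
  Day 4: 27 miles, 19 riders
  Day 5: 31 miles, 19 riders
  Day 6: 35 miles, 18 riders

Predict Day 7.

39 miles, 16 riders

For the miles, +4 each step: 15, 19, 23, 27, 31, 35 → 39.
Riders: differences are 3, 2, 1, … (decreasing by 1 each time), so 13, 16, 18, 19, 19, 18 → 16.
So the next line is 39 miles, 16 riders.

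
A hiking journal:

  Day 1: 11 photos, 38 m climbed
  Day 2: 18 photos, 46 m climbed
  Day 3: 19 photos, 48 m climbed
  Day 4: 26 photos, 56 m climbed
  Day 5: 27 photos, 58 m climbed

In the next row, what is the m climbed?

66

M climbed — alternating steps +8, +2, +8, +2, …: 38, 46, 48, 56, 58 → 66.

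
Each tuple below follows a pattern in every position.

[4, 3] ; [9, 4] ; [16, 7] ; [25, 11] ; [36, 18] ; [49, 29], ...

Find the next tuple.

[64, 47]

First component: 4, 9, 16, 25, 36, 49 → 64 (perfect squares: 2², 3², 4², …).
Second component goes 3, 4, 7, 11, 18, 29 → 47 (each term is the sum of the two before it).
Putting it together: [64, 47].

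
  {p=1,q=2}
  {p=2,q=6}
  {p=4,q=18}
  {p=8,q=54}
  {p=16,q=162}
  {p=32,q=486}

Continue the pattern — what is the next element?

{p=64,q=1458}

P goes 1, 2, 4, 8, 16, 32 → 64 (×2 each step).
For the q, ×3 each step: 2, 6, 18, 54, 162, 486 → 1458.
Putting it together: {p=64,q=1458}.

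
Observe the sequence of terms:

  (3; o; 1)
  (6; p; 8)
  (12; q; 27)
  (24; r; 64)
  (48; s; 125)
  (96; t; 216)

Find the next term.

First coordinate: 3, 6, 12, 24, 48, 96 → 192 (×2 each step).
Letter — letters move forward 1 place in the alphabet: o, p, q, r, s, t → u.
For the third coordinate, perfect cubes: 1³, 2³, 3³, …: 1, 8, 27, 64, 125, 216 → 343.
Putting it together: (192; u; 343).

(192; u; 343)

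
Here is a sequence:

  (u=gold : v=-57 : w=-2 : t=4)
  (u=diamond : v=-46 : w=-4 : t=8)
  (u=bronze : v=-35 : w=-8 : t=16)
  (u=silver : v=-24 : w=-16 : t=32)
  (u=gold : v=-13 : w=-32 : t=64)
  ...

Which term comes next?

(u=diamond : v=-2 : w=-64 : t=128)

For the u, repeats gold → diamond → bronze → silver: gold, diamond, bronze, silver, gold → diamond.
V — +11 each step: -57, -46, -35, -24, -13 → -2.
W: ×2 each step; -2, -4, -8, -16, -32 → -64.
T goes 4, 8, 16, 32, 64 → 128 (×2 each step).
Putting it together: (u=diamond : v=-2 : w=-64 : t=128).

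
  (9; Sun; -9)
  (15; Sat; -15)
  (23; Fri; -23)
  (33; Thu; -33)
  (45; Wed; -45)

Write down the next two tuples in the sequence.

(59; Tue; -59), (75; Mon; -75)

First coordinate goes 9, 15, 23, 33, 45 → 59 → 75 (differences are 6, 8, 10, … (increasing by 2 each time)).
Day: runs backward through the weekdays Mon→Sun; Sun, Sat, Fri, Thu, Wed → Tue → Mon.
Third coordinate: always the negative of the first coordinate, so -9, -15, -23, -33, -45 → -59 → -75.
Putting the parts together: (59; Tue; -59) and then (75; Mon; -75).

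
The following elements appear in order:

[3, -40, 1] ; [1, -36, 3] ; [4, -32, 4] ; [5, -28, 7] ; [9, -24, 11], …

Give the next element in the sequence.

For the first slot, each term is the sum of the two before it: 3, 1, 4, 5, 9 → 14.
Second slot — +4 each step: -40, -36, -32, -28, -24 → -20.
Third slot: 1, 3, 4, 7, 11 → 18 (each term is the sum of the two before it).
Combining the parts gives [14, -20, 18].

[14, -20, 18]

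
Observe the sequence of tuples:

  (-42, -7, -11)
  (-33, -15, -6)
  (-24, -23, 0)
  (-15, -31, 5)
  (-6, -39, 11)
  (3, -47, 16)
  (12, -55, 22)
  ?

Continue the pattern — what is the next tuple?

(21, -63, 27)

First part: -42, -33, -24, -15, -6, 3, 12 → 21 (+9 each step).
Second part — −8 each step: -7, -15, -23, -31, -39, -47, -55 → -63.
Third part — alternating steps +5, +6, +5, +6, …: -11, -6, 0, 5, 11, 16, 22 → 27.
Putting it together: (21, -63, 27).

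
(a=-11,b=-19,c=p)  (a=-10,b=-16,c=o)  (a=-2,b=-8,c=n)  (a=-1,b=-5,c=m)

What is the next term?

(a=7,b=3,c=l)

A: alternating steps +1, +8, +1, +8, …; -11, -10, -2, -1 → 7.
B: alternating steps +3, +8, +3, +8, …, so -19, -16, -8, -5 → 3.
C: letters move back 1 place in the alphabet; p, o, n, m → l.
Putting it together: (a=7,b=3,c=l).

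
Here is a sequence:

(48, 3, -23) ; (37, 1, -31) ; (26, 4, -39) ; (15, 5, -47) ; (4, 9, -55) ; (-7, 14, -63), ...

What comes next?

(-18, 23, -71)

For the first value, −11 each step: 48, 37, 26, 15, 4, -7 → -18.
Second value: each term is the sum of the two before it, so 3, 1, 4, 5, 9, 14 → 23.
Third value — −8 each step: -23, -31, -39, -47, -55, -63 → -71.
So the next triple is (-18, 23, -71).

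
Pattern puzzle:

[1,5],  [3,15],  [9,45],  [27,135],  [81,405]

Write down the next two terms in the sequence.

First part: 1, 3, 9, 27, 81 → 243 → 729 (×3 each step).
Second part goes 5, 15, 45, 135, 405 → 1215 → 3645 (×3 each step).
So the next two terms are [243,1215] and [729,3645].

[243,1215], [729,3645]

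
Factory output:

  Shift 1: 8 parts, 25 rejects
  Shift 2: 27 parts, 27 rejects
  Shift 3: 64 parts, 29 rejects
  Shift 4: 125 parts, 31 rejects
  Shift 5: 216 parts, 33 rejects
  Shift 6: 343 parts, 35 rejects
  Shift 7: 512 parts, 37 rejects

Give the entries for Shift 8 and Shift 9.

729 parts, 39 rejects; 1000 parts, 41 rejects

Parts: 8, 27, 64, 125, 216, 343, 512 → 729 → 1000 (perfect cubes: 2³, 3³, 4³, …).
Rejects: +2 each step, so 25, 27, 29, 31, 33, 35, 37 → 39 → 41.
Putting the parts together: 729 parts, 39 rejects and then 1000 parts, 41 rejects.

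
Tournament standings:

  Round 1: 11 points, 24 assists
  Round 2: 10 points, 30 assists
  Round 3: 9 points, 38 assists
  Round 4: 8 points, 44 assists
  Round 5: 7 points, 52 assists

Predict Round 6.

Points — −1 each step: 11, 10, 9, 8, 7 → 6.
Assists: 24, 30, 38, 44, 52 → 58 (alternating steps +6, +8, +6, +8, …).
So the next row is 6 points, 58 assists.

6 points, 58 assists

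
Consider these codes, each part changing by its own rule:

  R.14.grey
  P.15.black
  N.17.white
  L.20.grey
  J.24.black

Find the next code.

Letter goes R, P, N, L, J → H (letters move back 2 places in the alphabet).
Second component goes 14, 15, 17, 20, 24 → 29 (differences are 1, 2, 3, … (increasing by 1 each time)).
Shade: repeats grey → black → white; grey, black, white, grey, black → white.
So the next code is H.29.white.

H.29.white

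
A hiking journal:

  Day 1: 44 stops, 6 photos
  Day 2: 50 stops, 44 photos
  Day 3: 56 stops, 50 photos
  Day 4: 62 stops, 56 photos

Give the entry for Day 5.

68 stops, 62 photos

Stops: 44, 50, 56, 62 → 68 (+6 each step).
Photos: always the previous value of the stops, so 6, 44, 50, 56 → 62.
Putting it together: 68 stops, 62 photos.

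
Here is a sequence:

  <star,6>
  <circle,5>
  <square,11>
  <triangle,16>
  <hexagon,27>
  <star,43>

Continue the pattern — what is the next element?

Shape: repeats star → circle → square → triangle → hexagon; star, circle, square, triangle, hexagon, star → circle.
Second value: 6, 5, 11, 16, 27, 43 → 70 (each term is the sum of the two before it).
Combining the parts gives <circle,70>.

<circle,70>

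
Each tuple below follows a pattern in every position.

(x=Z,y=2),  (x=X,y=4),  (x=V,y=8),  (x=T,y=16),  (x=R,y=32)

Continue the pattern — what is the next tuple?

X goes Z, X, V, T, R → P (letters move back 2 places in the alphabet).
Y: ×2 each step, so 2, 4, 8, 16, 32 → 64.
Combining the parts gives (x=P,y=64).

(x=P,y=64)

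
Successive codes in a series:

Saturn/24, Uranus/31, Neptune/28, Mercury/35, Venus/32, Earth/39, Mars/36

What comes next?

Planet: Saturn, Uranus, Neptune, Mercury, Venus, Earth, Mars → Jupiter (runs through the planets Mercury→Neptune).
Second component goes 24, 31, 28, 35, 32, 39, 36 → 43 (alternating steps +7, −3, +7, −3, …).
Combining the parts gives Jupiter/43.

Jupiter/43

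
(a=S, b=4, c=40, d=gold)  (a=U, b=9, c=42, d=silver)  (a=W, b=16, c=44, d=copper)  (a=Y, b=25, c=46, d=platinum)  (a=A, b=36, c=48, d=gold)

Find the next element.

(a=C, b=49, c=50, d=silver)

A — letters move forward 2 places in the alphabet, wrapping Z→A: S, U, W, Y, A → C.
B goes 4, 9, 16, 25, 36 → 49 (perfect squares: 2², 3², 4², …).
For the c, +2 each step: 40, 42, 44, 46, 48 → 50.
D: gold, silver, copper, platinum, gold → silver (repeats gold → silver → copper → platinum).
Combining the parts gives (a=C, b=49, c=50, d=silver).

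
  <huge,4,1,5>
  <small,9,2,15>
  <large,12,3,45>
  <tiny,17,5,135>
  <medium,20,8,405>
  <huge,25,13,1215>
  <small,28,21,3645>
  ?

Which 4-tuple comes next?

Size: huge, small, large, tiny, medium, huge, small → large (repeats huge → small → large → tiny → medium).
Second value goes 4, 9, 12, 17, 20, 25, 28 → 33 (alternating steps +5, +3, +5, +3, …).
Third value: each term is the sum of the two before it, so 1, 2, 3, 5, 8, 13, 21 → 34.
Fourth value — ×3 each step: 5, 15, 45, 135, 405, 1215, 3645 → 10935.
So the next 4-tuple is <large,33,34,10935>.

<large,33,34,10935>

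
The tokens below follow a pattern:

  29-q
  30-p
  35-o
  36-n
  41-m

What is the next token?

42-l

First component: alternating steps +1, +5, +1, +5, …, so 29, 30, 35, 36, 41 → 42.
Letter goes q, p, o, n, m → l (letters move back 1 place in the alphabet).
So the next token is 42-l.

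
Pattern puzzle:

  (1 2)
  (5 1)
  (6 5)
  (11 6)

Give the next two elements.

For the first part, each term is the sum of the two before it: 1, 5, 6, 11 → 17 → 28.
Second part goes 2, 1, 5, 6 → 11 → 17 (always the previous value of the first part).
So the next two elements are (17 11) and (28 17).

(17 11), (28 17)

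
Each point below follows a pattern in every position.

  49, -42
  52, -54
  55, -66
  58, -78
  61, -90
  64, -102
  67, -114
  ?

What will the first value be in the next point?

First value: +3 each step, so 49, 52, 55, 58, 61, 64, 67 → 70.

70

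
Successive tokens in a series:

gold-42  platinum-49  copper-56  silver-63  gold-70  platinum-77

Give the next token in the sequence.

copper-84

Metal: repeats gold → platinum → copper → silver, so gold, platinum, copper, silver, gold, platinum → copper.
Second component — +7 each step: 42, 49, 56, 63, 70, 77 → 84.
So the next token is copper-84.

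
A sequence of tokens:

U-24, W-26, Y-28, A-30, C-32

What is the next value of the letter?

E

For the letter, letters move forward 2 places in the alphabet, wrapping Z→A: U, W, Y, A, C → E.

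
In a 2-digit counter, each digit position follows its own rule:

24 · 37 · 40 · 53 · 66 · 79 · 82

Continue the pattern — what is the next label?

95

First digit: 2, 3, 4, 5, 6, 7, 8 → 9 (+1 each step, mod 10).
Second digit: 4, 7, 0, 3, 6, 9, 2 → 5 (+3 each step, mod 10).
So the next label is 95.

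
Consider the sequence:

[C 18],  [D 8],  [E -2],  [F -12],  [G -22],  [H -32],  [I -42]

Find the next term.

For the letter, letters move forward 1 place in the alphabet: C, D, E, F, G, H, I → J.
Second coordinate: −10 each step; 18, 8, -2, -12, -22, -32, -42 → -52.
Putting it together: [J -52].

[J -52]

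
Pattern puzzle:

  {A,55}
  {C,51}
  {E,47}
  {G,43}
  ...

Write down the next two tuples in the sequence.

Letter: A, C, E, G → I → K (letters move forward 2 places in the alphabet).
For the second entry, −4 each step: 55, 51, 47, 43 → 39 → 35.
Putting the parts together: {I,39} and then {K,35}.

{I,39}, {K,35}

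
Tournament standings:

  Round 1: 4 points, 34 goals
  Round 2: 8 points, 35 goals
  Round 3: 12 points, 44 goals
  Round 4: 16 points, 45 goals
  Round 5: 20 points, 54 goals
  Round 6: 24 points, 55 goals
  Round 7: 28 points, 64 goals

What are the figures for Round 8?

Points: +4 each step, so 4, 8, 12, 16, 20, 24, 28 → 32.
For the goals, alternating steps +1, +9, +1, +9, …: 34, 35, 44, 45, 54, 55, 64 → 65.
Combining the parts gives 32 points, 65 goals.

32 points, 65 goals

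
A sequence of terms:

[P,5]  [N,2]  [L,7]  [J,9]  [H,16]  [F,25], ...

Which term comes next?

Letter: letters move back 2 places in the alphabet, so P, N, L, J, H, F → D.
For the second value, each term is the sum of the two before it: 5, 2, 7, 9, 16, 25 → 41.
So the next term is [D,41].

[D,41]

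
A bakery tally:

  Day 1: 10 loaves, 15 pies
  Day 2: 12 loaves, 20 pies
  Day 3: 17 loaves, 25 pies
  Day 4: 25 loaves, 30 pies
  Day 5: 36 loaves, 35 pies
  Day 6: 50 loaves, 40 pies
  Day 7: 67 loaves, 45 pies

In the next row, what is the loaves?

87

For the loaves, differences are 2, 5, 8, … (increasing by 3 each time): 10, 12, 17, 25, 36, 50, 67 → 87.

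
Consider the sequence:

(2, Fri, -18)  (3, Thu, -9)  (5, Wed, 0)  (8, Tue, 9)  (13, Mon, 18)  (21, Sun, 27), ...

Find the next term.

For the first value, each term is the sum of the two before it: 2, 3, 5, 8, 13, 21 → 34.
Day — runs backward through the weekdays Mon→Sun: Fri, Thu, Wed, Tue, Mon, Sun → Sat.
Third value: -18, -9, 0, 9, 18, 27 → 36 (+9 each step).
Putting it together: (34, Sat, 36).

(34, Sat, 36)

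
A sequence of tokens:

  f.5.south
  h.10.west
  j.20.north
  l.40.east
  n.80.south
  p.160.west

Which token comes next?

Letter: letters move forward 2 places in the alphabet; f, h, j, l, n, p → r.
For the second component, ×2 each step: 5, 10, 20, 40, 80, 160 → 320.
Direction: south, west, north, east, south, west → north (repeats south → west → north → east).
So the next token is r.320.north.

r.320.north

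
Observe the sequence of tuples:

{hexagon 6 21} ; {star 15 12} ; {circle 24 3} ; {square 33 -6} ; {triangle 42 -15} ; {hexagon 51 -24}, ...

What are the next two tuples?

Shape — repeats hexagon → star → circle → square → triangle: hexagon, star, circle, square, triangle, hexagon → star → circle.
Second entry: 6, 15, 24, 33, 42, 51 → 60 → 69 (+9 each step).
Third entry: 21, 12, 3, -6, -15, -24 → -33 → -42 (together with the second entry always sums to 27).
So the next two tuples are {star 60 -33} and {circle 69 -42}.

{star 60 -33}, {circle 69 -42}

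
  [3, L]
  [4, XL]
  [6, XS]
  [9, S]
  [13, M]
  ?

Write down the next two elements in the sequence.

First slot: 3, 4, 6, 9, 13 → 18 → 24 (differences are 1, 2, 3, … (increasing by 1 each time)).
Size — runs through clothing sizes XS→XL: L, XL, XS, S, M → L → XL.
So the next two elements are [18, L] and [24, XL].

[18, L], [24, XL]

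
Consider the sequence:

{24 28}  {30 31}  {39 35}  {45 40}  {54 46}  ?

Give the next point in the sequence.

First component: 24, 30, 39, 45, 54 → 60 (alternating steps +6, +9, +6, +9, …).
Second component: 28, 31, 35, 40, 46 → 53 (differences are 3, 4, 5, … (increasing by 1 each time)).
Putting it together: {60 53}.

{60 53}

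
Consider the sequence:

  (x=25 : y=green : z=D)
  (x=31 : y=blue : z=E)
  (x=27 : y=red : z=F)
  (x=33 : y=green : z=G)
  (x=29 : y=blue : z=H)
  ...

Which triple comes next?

X — alternating steps +6, −4, +6, −4, …: 25, 31, 27, 33, 29 → 35.
Y — repeats green → blue → red: green, blue, red, green, blue → red.
Z goes D, E, F, G, H → I (letters move forward 1 place in the alphabet).
Putting it together: (x=35 : y=red : z=I).

(x=35 : y=red : z=I)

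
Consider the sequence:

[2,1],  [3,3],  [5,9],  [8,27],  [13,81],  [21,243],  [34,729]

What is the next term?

First value: each term is the sum of the two before it; 2, 3, 5, 8, 13, 21, 34 → 55.
Second value — ×3 each step: 1, 3, 9, 27, 81, 243, 729 → 2187.
So the next term is [55,2187].

[55,2187]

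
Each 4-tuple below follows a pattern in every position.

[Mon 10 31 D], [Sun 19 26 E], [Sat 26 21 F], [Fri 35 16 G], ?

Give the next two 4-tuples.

[Thu 42 11 H], [Wed 51 6 I]

Day: runs backward through the weekdays Mon→Sun, so Mon, Sun, Sat, Fri → Thu → Wed.
Second value: alternating steps +9, +7, +9, +7, …, so 10, 19, 26, 35 → 42 → 51.
For the third value, −5 each step: 31, 26, 21, 16 → 11 → 6.
Letter — letters move forward 1 place in the alphabet: D, E, F, G → H → I.
Putting the parts together: [Thu 42 11 H] and then [Wed 51 6 I].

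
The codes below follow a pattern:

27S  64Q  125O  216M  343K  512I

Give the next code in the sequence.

First component: 27, 64, 125, 216, 343, 512 → 729 (perfect cubes: 3³, 4³, 5³, …).
Letter: letters move back 2 places in the alphabet; S, Q, O, M, K, I → G.
So the next code is 729G.

729G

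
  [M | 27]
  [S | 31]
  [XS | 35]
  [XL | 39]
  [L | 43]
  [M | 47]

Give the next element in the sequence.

[S | 51]

For the size, repeats M → S → XS → XL → L: M, S, XS, XL, L, M → S.
Second coordinate goes 27, 31, 35, 39, 43, 47 → 51 (+4 each step).
So the next element is [S | 51].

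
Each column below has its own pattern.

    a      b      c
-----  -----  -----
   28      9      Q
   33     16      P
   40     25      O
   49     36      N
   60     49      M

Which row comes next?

73  64  L

Column a goes 28, 33, 40, 49, 60 → 73 (differences are 5, 7, 9, … (increasing by 2 each time)).
Column b: perfect squares: 3², 4², 5², …; 9, 16, 25, 36, 49 → 64.
Column c goes Q, P, O, N, M → L (letters move back 1 place in the alphabet).
So the next row is 73  64  L.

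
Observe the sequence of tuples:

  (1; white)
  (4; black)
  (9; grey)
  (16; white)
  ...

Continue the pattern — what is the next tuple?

First part: perfect squares: 1², 2², 3², …, so 1, 4, 9, 16 → 25.
Shade: repeats white → black → grey, so white, black, grey, white → black.
Combining the parts gives (25; black).

(25; black)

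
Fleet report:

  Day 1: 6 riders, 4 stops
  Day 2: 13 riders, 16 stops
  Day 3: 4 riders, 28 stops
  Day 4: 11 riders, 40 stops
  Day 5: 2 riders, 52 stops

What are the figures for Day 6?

9 riders, 64 stops

Riders goes 6, 13, 4, 11, 2 → 9 (alternating steps +7, −9, +7, −9, …).
Stops: +12 each step, so 4, 16, 28, 40, 52 → 64.
Combining the parts gives 9 riders, 64 stops.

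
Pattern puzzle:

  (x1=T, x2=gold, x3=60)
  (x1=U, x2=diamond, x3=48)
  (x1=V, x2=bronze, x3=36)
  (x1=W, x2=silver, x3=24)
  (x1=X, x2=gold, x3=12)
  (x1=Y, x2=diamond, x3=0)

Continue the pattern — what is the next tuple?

(x1=Z, x2=bronze, x3=-12)

X1: letters move forward 1 place in the alphabet, so T, U, V, W, X, Y → Z.
X2 goes gold, diamond, bronze, silver, gold, diamond → bronze (repeats gold → diamond → bronze → silver).
X3 — −12 each step: 60, 48, 36, 24, 12, 0 → -12.
Combining the parts gives (x1=Z, x2=bronze, x3=-12).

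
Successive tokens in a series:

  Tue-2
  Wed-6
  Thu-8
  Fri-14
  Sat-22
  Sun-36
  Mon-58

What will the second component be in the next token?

94

Second component goes 2, 6, 8, 14, 22, 36, 58 → 94 (each term is the sum of the two before it).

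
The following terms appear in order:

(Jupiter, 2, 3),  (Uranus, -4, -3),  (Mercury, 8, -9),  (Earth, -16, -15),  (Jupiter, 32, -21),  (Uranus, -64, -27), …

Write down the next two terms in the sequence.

Planet: Jupiter, Uranus, Mercury, Earth, Jupiter, Uranus → Mercury → Earth (repeats Jupiter → Uranus → Mercury → Earth).
For the second slot, ×(-2) each step: 2, -4, 8, -16, 32, -64 → 128 → -256.
For the third slot, −6 each step: 3, -3, -9, -15, -21, -27 → -33 → -39.
Putting the parts together: (Mercury, 128, -33) and then (Earth, -256, -39).

(Mercury, 128, -33), (Earth, -256, -39)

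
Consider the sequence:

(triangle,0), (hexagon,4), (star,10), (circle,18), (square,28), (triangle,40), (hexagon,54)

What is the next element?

(star,70)

Shape — repeats triangle → hexagon → star → circle → square: triangle, hexagon, star, circle, square, triangle, hexagon → star.
Second entry: differences are 4, 6, 8, … (increasing by 2 each time); 0, 4, 10, 18, 28, 40, 54 → 70.
Combining the parts gives (star,70).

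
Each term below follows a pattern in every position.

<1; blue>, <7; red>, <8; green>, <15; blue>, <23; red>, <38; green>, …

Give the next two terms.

First value goes 1, 7, 8, 15, 23, 38 → 61 → 99 (each term is the sum of the two before it).
Colour — repeats blue → red → green: blue, red, green, blue, red, green → blue → red.
So the next two terms are <61; blue> and <99; red>.

<61; blue>, <99; red>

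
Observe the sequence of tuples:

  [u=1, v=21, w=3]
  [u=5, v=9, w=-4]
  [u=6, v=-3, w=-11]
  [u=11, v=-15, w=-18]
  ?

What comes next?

[u=17, v=-27, w=-25]

U: 1, 5, 6, 11 → 17 (each term is the sum of the two before it).
V: −12 each step; 21, 9, -3, -15 → -27.
W: −7 each step, so 3, -4, -11, -18 → -25.
Putting it together: [u=17, v=-27, w=-25].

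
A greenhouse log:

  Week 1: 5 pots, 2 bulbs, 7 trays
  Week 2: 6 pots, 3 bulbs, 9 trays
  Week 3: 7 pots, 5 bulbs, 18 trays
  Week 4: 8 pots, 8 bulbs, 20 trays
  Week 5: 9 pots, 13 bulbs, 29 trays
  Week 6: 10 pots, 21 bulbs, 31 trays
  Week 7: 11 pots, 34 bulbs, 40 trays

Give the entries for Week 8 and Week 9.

12 pots, 55 bulbs, 42 trays; 13 pots, 89 bulbs, 51 trays

Pots — +1 each step: 5, 6, 7, 8, 9, 10, 11 → 12 → 13.
Bulbs: 2, 3, 5, 8, 13, 21, 34 → 55 → 89 (each term is the sum of the two before it).
Trays: alternating steps +2, +9, +2, +9, …; 7, 9, 18, 20, 29, 31, 40 → 42 → 51.
Putting the parts together: 12 pots, 55 bulbs, 42 trays and then 13 pots, 89 bulbs, 51 trays.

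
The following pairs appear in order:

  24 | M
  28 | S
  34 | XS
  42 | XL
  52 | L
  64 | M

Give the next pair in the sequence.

First component: 24, 28, 34, 42, 52, 64 → 78 (differences are 4, 6, 8, … (increasing by 2 each time)).
Size — repeats M → S → XS → XL → L: M, S, XS, XL, L, M → S.
Combining the parts gives 78 | S.

78 | S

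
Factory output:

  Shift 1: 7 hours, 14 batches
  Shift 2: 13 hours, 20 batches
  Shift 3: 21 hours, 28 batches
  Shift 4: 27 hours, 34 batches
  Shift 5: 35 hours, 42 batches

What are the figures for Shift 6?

Hours: alternating steps +6, +8, +6, +8, …, so 7, 13, 21, 27, 35 → 41.
Batches goes 14, 20, 28, 34, 42 → 48 (always 7 more than the hours).
Combining the parts gives 41 hours, 48 batches.

41 hours, 48 batches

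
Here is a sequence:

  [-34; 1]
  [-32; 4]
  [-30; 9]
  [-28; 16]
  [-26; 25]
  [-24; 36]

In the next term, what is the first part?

-22

First part — +2 each step: -34, -32, -30, -28, -26, -24 → -22.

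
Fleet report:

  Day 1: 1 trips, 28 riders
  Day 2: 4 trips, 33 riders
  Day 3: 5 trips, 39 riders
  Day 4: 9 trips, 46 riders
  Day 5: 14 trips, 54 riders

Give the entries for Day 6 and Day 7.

23 trips, 63 riders; 37 trips, 73 riders

For the trips, each term is the sum of the two before it: 1, 4, 5, 9, 14 → 23 → 37.
Riders — differences are 5, 6, 7, … (increasing by 1 each time): 28, 33, 39, 46, 54 → 63 → 73.
Putting the parts together: 23 trips, 63 riders and then 37 trips, 73 riders.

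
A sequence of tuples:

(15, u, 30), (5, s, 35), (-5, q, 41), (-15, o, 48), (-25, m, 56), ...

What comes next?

First value goes 15, 5, -5, -15, -25 → -35 (−10 each step).
Letter goes u, s, q, o, m → k (letters move back 2 places in the alphabet).
Third value: differences are 5, 6, 7, … (increasing by 1 each time); 30, 35, 41, 48, 56 → 65.
Combining the parts gives (-35, k, 65).

(-35, k, 65)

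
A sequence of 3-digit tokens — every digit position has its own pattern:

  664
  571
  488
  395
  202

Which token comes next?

119

First digit: 6, 5, 4, 3, 2 → 1 (−1 each step, mod 10).
Second digit: +1 each step, mod 10, so 6, 7, 8, 9, 0 → 1.
Third digit: −3 each step, mod 10, so 4, 1, 8, 5, 2 → 9.
Putting it together: 119.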